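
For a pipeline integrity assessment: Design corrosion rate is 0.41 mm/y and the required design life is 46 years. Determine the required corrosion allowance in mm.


Corrosion allowance = CR × design life
CA = 0.41 * 46 = 18.86 mm

18.86 mm


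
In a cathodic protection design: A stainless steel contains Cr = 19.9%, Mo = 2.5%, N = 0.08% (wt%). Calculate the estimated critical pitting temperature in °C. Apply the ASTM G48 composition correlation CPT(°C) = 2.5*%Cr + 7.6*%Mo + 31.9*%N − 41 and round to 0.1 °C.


Apply the ASTM G48 empirical CPT estimate: CPT(°C) = 2.5*%Cr + 7.6*%Mo + 31.9*%N − 41
2.5*19.9 = 49.75; 7.6*2.5 = 19; 31.9*0.08 = 2.552
CPT = 49.75 + 19 + 2.552 − 41 = 30.302 °C
Rounded to 0.1 °C: CPT ≈ 30.3 °C

30.3 °C


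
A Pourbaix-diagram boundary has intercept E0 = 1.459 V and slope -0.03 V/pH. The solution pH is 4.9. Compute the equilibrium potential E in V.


Apply the Pourbaix line equation: E = E0 + slope*pH
E = 1.459 + (-0.03)*4.9 = 1.459 + (-0.147) = 1.312 V
Rounded to 4 decimal places: E = 1.3120 V

1.3120 V


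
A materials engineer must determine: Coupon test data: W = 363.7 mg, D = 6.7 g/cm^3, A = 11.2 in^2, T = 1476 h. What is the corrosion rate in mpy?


Apply the mpy weight-loss relation: CR = 534 * W / (D * A * T)
Numerator: 534 * 363.7 = 194215.8
Denominator: 6.7 * 11.2 * 1476 = 110759.04
CR = 194215.8 / 110759.04 = 1.753 mpy

1.753 mpy


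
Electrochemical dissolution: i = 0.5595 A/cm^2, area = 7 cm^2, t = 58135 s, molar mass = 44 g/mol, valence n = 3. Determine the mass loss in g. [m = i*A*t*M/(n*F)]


Apply Faraday's law: m = i*A*t*M / (n*F)
Total charge passed Q = i*A*t = 0.5595*7*58135 = 227685.7275 C
m = Q*M/(n*F) = 227685.7275*44/(3*96485) = 34.61046 g

34.61046 g


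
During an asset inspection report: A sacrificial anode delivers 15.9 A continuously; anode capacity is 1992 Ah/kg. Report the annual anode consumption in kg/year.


Annual consumption = current * hours per year / capacity
Rate = 15.9 * 8760 / 1992 = 69.9 kg/year

69.9 kg/year


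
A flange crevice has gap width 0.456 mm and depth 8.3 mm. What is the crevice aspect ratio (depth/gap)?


Aspect ratio = depth / gap
Ratio = 8.3 / 0.456 = 18.2

18.2


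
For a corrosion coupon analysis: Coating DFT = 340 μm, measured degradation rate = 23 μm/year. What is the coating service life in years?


Service life = thickness / degradation rate
Life = 340 / 23 = 14.8 years

14.8 years


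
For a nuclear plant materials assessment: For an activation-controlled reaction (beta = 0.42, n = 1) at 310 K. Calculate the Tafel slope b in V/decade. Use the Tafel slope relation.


Apply the Tafel slope relation: b = 2.303*R*T/(beta*n*F)
Numerator: 2.303 * 8.314 * 310 = 5935.61
Denominator: 0.42 * 1 * 96485 = 40523.7
b = 5935.61 / 40523.7 = 0.146 V/decade

0.146 V/decade


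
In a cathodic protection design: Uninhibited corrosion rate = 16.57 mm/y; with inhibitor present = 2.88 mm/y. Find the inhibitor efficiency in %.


Apply the inhibitor-efficiency definition: IE = (CR_blank − CR_inh)/CR_blank × 100
IE = (16.57 − 2.88) / 16.57 × 100
IE = 13.69 / 16.57 × 100 = 82.6 %

82.6 %


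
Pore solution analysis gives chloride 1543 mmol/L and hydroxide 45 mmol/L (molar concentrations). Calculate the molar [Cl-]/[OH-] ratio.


Threshold parameter = [Cl-] / [OH-] (molar basis; both in mmol/L, so units cancel)
Ratio = 1543 / 45 = 34.29

34.29


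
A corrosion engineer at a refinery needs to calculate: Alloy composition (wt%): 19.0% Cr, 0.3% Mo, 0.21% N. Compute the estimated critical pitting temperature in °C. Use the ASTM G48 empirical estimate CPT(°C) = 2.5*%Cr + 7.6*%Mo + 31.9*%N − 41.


Apply the ASTM G48 empirical CPT estimate: CPT(°C) = 2.5*%Cr + 7.6*%Mo + 31.9*%N − 41
2.5*19.0 = 47.5; 7.6*0.3 = 2.28; 31.9*0.21 = 6.699
CPT = 47.5 + 2.28 + 6.699 − 41 = 15.479 °C
Rounded to 0.1 °C: CPT ≈ 15.5 °C

15.5 °C


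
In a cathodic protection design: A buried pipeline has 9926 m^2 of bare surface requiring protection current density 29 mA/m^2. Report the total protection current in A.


I = area * current density, then convert mA → A (÷1000)
I = 9926 * 29 / 1000 = 287.85 A

287.85 A


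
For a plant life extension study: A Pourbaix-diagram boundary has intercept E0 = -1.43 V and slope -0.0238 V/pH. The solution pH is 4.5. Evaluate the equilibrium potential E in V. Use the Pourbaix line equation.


Apply the Pourbaix line equation: E = E0 + slope*pH
E = -1.43 + (-0.0238)*4.5 = -1.43 + (-0.1071) = -1.5371 V
Rounded to 4 decimal places: E = -1.5371 V

-1.5371 V


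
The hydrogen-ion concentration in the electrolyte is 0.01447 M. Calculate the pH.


pH = −log10[H+]
pH = −log10(0.01447) = 1.84

1.84


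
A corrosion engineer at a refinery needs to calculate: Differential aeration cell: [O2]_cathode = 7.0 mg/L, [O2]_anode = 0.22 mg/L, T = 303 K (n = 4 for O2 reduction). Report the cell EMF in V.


Apply the Nernst concentration-cell relation: E = (RT/nF)*ln(C_cathode/C_anode)
RT/nF = 8.314*303/(4*96485) = 0.00652729 V
ln(7.0/0.22) = 3.46004
E = 0.00652729 * 3.46004 = 0.02258 V

0.02258 V


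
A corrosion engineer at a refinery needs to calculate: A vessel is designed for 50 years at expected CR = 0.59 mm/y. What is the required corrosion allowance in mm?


Corrosion allowance = CR × design life
CA = 0.59 * 50 = 29.5 mm

29.5 mm


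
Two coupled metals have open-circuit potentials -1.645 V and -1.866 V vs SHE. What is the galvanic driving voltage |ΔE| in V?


Driving voltage is the absolute potential difference.
|ΔE| = |-1.645 − (-1.866)| = 0.221 V

0.221 V


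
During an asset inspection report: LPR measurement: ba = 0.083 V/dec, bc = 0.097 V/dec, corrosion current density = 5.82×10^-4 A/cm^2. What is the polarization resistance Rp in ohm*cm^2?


Apply the Stern-Geary equation: Rp = ba*bc / (2.303*icorr*(ba+bc))
ba*bc = 0.083*0.097 = 0.008051
ba+bc = 0.18; 2.303*icorr*(ba+bc) = 2.303*5.82×10^-4*0.18 = 2.4126228×10^-4
Rp = 0.008051 / 2.4126228×10^-4 = 33.4 ohm*cm^2

33.4 ohm*cm^2


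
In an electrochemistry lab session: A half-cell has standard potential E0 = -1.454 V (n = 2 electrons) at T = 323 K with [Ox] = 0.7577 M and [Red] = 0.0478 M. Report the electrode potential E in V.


Apply the Nernst equation: E = E0 + (RT/nF)*ln([Ox]/[Red])
Step 1: RT/nF = 8.314*323/(2*96485) = 0.01391627 V
Step 2: [Ox]/[Red] = 0.7577/0.0478 = 15.851464
Step 3: ln(15.851464) = 2.763262
Step 4: correction = 0.01391627 * 2.763262 = 0.0385 V
E = -1.454 + 0.0385 = -1.4155 V

-1.4155 V


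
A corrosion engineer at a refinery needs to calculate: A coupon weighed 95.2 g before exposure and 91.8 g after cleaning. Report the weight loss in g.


Weight loss = initial − final
WL = 95.2 − 91.8 = 3.4 g

3.4 g


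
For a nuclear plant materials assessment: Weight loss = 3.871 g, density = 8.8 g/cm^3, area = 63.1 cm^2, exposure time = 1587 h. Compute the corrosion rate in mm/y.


Apply the mm/y weight-loss relation: CR = 87600 * W / (D * A * T)
Numerator: 87600 * 3.871 = 339099.6
Denominator: 8.8 * 63.1 * 1587 = 881229.36
CR = 339099.6 / 881229.36 = 0.3848 mm/y

0.3848 mm/y


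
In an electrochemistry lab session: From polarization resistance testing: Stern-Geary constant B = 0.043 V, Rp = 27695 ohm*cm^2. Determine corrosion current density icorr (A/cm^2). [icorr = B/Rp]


Apply the Stern-Geary relation: icorr = B / Rp
icorr = 0.043 / 27695 = 1.553×10^-6 A/cm^2

1.553×10^-6 A/cm^2


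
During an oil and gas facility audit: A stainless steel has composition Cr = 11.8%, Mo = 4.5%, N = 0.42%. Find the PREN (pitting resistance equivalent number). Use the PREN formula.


Apply the PREN formula: PREN = Cr + 3.3*Mo + 16*N
PREN = 11.8 + 3.3*4.5 + 16*0.42
PREN = 11.8 + 14.85 + 6.72 = 33.37

33.37


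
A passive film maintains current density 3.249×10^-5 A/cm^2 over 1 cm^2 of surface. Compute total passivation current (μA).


I = i_pass * A, then convert A → μA (×10^6)
I = 3.249×10^-5 * 1 * 10^6 = 32.49 μA

32.49 μA


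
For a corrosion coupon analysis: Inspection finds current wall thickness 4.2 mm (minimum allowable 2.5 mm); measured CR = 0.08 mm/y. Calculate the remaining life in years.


Apply the remaining-life relation: RL = (t_current − t_min) / CR
RL = (4.2 − 2.5) / 0.08 = 1.7 / 0.08 = 21.3 years

21.3 years


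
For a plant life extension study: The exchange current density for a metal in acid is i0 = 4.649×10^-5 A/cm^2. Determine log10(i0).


i0 = 4.649×10^-5 A/cm^2
log10(i0) = -4.333

-4.333


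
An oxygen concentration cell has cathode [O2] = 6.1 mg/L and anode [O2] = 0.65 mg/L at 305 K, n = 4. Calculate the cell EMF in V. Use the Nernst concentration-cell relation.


Apply the Nernst concentration-cell relation: E = (RT/nF)*ln(C_cathode/C_anode)
RT/nF = 8.314*305/(4*96485) = 0.00657037 V
ln(6.1/0.65) = 2.23907
E = 0.00657037 * 2.23907 = 0.01471 V

0.01471 V


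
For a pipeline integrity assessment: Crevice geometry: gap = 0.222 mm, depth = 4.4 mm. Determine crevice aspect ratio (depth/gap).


Aspect ratio = depth / gap
Ratio = 4.4 / 0.222 = 19.8

19.8


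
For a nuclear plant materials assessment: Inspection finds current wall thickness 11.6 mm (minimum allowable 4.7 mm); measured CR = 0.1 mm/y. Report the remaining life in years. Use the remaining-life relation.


Apply the remaining-life relation: RL = (t_current − t_min) / CR
RL = (11.6 − 4.7) / 0.1 = 6.9 / 0.1 = 69.0 years

69.0 years


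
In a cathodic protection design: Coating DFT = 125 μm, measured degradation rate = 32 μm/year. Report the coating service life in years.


Service life = thickness / degradation rate
Life = 125 / 32 = 3.9 years

3.9 years


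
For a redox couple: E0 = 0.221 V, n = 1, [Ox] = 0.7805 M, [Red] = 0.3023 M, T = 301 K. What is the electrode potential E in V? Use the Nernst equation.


Apply the Nernst equation: E = E0 + (RT/nF)*ln([Ox]/[Red])
Step 1: RT/nF = 8.314*301/(1*96485) = 0.02593682 V
Step 2: [Ox]/[Red] = 0.7805/0.3023 = 2.581872
Step 3: ln(2.581872) = 0.948515
Step 4: correction = 0.02593682 * 0.948515 = 0.025 V
E = 0.221 + 0.025 = 0.246 V

0.246 V


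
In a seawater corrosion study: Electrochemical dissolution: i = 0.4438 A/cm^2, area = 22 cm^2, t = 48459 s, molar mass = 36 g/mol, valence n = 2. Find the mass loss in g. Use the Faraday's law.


Apply Faraday's law: m = i*A*t*M / (n*F)
Total charge passed Q = i*A*t = 0.4438*22*48459 = 473134.2924 C
m = Q*M/(n*F) = 473134.2924*36/(2*96485) = 88.267 g

88.267 g


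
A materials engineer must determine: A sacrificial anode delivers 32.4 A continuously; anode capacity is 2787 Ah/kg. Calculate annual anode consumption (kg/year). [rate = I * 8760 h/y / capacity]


Annual consumption = current * hours per year / capacity
Rate = 32.4 * 8760 / 2787 = 101.8 kg/year

101.8 kg/year


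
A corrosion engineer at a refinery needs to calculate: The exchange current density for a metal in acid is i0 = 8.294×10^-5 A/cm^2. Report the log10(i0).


i0 = 8.294×10^-5 A/cm^2
log10(i0) = -4.081

-4.081


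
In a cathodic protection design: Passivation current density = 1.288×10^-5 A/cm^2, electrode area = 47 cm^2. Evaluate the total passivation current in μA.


I = i_pass * A, then convert A → μA (×10^6)
I = 1.288×10^-5 * 47 * 10^6 = 605.36 μA

605.36 μA


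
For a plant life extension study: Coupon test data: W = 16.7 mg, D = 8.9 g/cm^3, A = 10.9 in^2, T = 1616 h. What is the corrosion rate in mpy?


Apply the mpy weight-loss relation: CR = 534 * W / (D * A * T)
Numerator: 534 * 16.7 = 8917.8
Denominator: 8.9 * 10.9 * 1616 = 156768.16
CR = 8917.8 / 156768.16 = 0.0569 mpy

0.0569 mpy


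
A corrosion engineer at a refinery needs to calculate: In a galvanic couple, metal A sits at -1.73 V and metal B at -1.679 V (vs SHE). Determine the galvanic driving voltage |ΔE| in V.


Driving voltage is the absolute potential difference.
|ΔE| = |-1.73 − (-1.679)| = 0.051 V

0.051 V


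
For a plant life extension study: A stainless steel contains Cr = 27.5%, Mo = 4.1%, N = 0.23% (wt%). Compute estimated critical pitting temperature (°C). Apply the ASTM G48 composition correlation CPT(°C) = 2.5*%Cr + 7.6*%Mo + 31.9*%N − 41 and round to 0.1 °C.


Apply the ASTM G48 empirical CPT estimate: CPT(°C) = 2.5*%Cr + 7.6*%Mo + 31.9*%N − 41
2.5*27.5 = 68.75; 7.6*4.1 = 31.16; 31.9*0.23 = 7.337
CPT = 68.75 + 31.16 + 7.337 − 41 = 66.247 °C
Rounded to 0.1 °C: CPT ≈ 66.2 °C

66.2 °C


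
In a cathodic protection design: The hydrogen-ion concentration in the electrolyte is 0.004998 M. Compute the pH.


pH = −log10[H+]
pH = −log10(0.004998) = 2.3

2.3


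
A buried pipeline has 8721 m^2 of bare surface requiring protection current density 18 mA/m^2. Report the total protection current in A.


I = area * current density, then convert mA → A (÷1000)
I = 8721 * 18 / 1000 = 156.98 A

156.98 A


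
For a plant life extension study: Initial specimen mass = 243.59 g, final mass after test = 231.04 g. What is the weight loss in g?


Weight loss = initial − final
WL = 243.59 − 231.04 = 12.55 g

12.55 g


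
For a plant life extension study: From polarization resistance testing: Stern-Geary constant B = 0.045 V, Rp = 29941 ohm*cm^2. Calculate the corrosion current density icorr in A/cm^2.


Apply the Stern-Geary relation: icorr = B / Rp
icorr = 0.045 / 29941 = 1.503×10^-6 A/cm^2

1.503×10^-6 A/cm^2


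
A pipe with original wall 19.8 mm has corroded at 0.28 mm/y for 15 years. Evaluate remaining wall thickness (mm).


Remaining wall = original − CR × time
t = 19.8 − 0.28*15 = 19.8 − 4.2 = 15.6 mm

15.6 mm


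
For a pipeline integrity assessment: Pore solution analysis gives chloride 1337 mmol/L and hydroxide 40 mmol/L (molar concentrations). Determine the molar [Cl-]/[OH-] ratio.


Threshold parameter = [Cl-] / [OH-] (molar basis; both in mmol/L, so units cancel)
Ratio = 1337 / 40 = 33.43

33.43


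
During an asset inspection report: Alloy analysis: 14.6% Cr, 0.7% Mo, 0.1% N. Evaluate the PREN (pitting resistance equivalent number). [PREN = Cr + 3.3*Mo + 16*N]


Apply the PREN formula: PREN = Cr + 3.3*Mo + 16*N
PREN = 14.6 + 3.3*0.7 + 16*0.1
PREN = 14.6 + 2.31 + 1.6 = 18.51

18.51


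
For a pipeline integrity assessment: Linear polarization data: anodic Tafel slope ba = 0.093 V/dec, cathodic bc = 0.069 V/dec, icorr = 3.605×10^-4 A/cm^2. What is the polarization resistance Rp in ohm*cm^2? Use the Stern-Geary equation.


Apply the Stern-Geary equation: Rp = ba*bc / (2.303*icorr*(ba+bc))
ba*bc = 0.093*0.069 = 0.006417
ba+bc = 0.162; 2.303*icorr*(ba+bc) = 2.303*3.605×10^-4*0.162 = 1.344975×10^-4
Rp = 0.006417 / 1.344975×10^-4 = 47.7 ohm*cm^2

47.7 ohm*cm^2


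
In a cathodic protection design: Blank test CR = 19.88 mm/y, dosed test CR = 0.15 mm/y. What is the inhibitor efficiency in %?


Apply the inhibitor-efficiency definition: IE = (CR_blank − CR_inh)/CR_blank × 100
IE = (19.88 − 0.15) / 19.88 × 100
IE = 19.73 / 19.88 × 100 = 99.2 %

99.2 %


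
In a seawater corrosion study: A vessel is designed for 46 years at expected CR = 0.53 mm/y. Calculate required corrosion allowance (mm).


Corrosion allowance = CR × design life
CA = 0.53 * 46 = 24.38 mm

24.38 mm


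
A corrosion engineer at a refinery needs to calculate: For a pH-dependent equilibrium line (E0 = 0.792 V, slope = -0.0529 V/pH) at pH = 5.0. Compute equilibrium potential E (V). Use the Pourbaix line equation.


Apply the Pourbaix line equation: E = E0 + slope*pH
E = 0.792 + (-0.0529)*5.0 = 0.792 + (-0.2645) = 0.5275 V
Rounded to 3 decimal places: E = 0.528 V

0.528 V


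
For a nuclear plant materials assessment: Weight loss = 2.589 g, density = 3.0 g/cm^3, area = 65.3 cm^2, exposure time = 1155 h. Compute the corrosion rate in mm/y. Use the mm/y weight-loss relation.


Apply the mm/y weight-loss relation: CR = 87600 * W / (D * A * T)
Numerator: 87600 * 2.589 = 226796.4
Denominator: 3.0 * 65.3 * 1155 = 226264.5
CR = 226796.4 / 226264.5 = 1.00235 mm/y

1.00235 mm/y


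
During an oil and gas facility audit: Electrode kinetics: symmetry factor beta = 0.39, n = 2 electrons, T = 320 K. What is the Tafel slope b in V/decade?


Apply the Tafel slope relation: b = 2.303*R*T/(beta*n*F)
Numerator: 2.303 * 8.314 * 320 = 6127.09
Denominator: 0.39 * 2 * 96485 = 75258.3
b = 6127.09 / 75258.3 = 0.0814 V/decade

0.0814 V/decade


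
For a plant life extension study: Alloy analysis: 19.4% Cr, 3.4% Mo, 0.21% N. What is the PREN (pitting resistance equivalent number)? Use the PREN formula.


Apply the PREN formula: PREN = Cr + 3.3*Mo + 16*N
PREN = 19.4 + 3.3*3.4 + 16*0.21
PREN = 19.4 + 11.22 + 3.36 = 33.98

33.98


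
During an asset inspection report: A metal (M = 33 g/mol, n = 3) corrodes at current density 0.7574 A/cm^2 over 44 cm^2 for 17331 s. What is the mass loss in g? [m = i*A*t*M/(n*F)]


Apply Faraday's law: m = i*A*t*M / (n*F)
Total charge passed Q = i*A*t = 0.7574*44*17331 = 577565.9736 C
m = Q*M/(n*F) = 577565.9736*33/(3*96485) = 65.84677 g

65.84677 g


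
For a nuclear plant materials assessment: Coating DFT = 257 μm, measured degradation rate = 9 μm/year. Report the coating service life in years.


Service life = thickness / degradation rate
Life = 257 / 9 = 28.6 years

28.6 years


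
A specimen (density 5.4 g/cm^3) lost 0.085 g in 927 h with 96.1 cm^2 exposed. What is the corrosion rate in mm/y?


Apply the mm/y weight-loss relation: CR = 87600 * W / (D * A * T)
Numerator: 87600 * 0.085 = 7446.0
Denominator: 5.4 * 96.1 * 927 = 481057.38
CR = 7446.0 / 481057.38 = 0.01548 mm/y

0.01548 mm/y


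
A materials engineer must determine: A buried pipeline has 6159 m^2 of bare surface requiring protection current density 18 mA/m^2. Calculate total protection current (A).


I = area * current density, then convert mA → A (÷1000)
I = 6159 * 18 / 1000 = 110.86 A

110.86 A


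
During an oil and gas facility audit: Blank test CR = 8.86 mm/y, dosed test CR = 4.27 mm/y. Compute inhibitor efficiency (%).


Apply the inhibitor-efficiency definition: IE = (CR_blank − CR_inh)/CR_blank × 100
IE = (8.86 − 4.27) / 8.86 × 100
IE = 4.59 / 8.86 × 100 = 51.8 %

51.8 %


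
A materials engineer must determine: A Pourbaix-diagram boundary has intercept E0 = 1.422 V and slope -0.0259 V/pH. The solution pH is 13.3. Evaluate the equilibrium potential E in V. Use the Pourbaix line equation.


Apply the Pourbaix line equation: E = E0 + slope*pH
E = 1.422 + (-0.0259)*13.3 = 1.422 + (-0.34447) = 1.07753 V
Rounded to 3 decimal places: E = 1.078 V

1.078 V


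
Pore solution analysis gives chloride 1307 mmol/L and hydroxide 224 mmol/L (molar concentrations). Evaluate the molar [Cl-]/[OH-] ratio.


Threshold parameter = [Cl-] / [OH-] (molar basis; both in mmol/L, so units cancel)
Ratio = 1307 / 224 = 5.83

5.83


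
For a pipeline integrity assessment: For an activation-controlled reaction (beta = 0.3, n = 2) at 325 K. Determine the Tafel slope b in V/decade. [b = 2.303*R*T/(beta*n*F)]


Apply the Tafel slope relation: b = 2.303*R*T/(beta*n*F)
Numerator: 2.303 * 8.314 * 325 = 6222.82
Denominator: 0.3 * 2 * 96485 = 57891.0
b = 6222.82 / 57891.0 = 0.1075 V/decade

0.1075 V/decade


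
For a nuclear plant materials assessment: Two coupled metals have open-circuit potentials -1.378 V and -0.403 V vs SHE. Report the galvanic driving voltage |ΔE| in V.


Driving voltage is the absolute potential difference.
|ΔE| = |-1.378 − (-0.403)| = 0.975 V

0.975 V


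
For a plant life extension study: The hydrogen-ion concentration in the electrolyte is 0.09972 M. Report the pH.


pH = −log10[H+]
pH = −log10(0.09972) = 1.0

1.0


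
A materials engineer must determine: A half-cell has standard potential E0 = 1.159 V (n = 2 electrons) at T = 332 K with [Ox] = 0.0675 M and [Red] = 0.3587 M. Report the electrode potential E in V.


Apply the Nernst equation: E = E0 + (RT/nF)*ln([Ox]/[Red])
Step 1: RT/nF = 8.314*332/(2*96485) = 0.01430403 V
Step 2: [Ox]/[Red] = 0.0675/0.3587 = 0.18818
Step 3: ln(0.18818) = -1.670356
Step 4: correction = 0.01430403 * -1.670356 = -0.024 V
E = 1.159 + -0.024 = 1.135 V

1.135 V


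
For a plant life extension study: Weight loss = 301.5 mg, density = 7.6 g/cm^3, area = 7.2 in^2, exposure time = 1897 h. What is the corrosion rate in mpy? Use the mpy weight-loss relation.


Apply the mpy weight-loss relation: CR = 534 * W / (D * A * T)
Numerator: 534 * 301.5 = 161001.0
Denominator: 7.6 * 7.2 * 1897 = 103803.84
CR = 161001.0 / 103803.84 = 1.55101 mpy

1.55101 mpy


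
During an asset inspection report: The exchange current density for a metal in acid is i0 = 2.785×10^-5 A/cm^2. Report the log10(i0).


i0 = 2.785×10^-5 A/cm^2
log10(i0) = -4.555

-4.555


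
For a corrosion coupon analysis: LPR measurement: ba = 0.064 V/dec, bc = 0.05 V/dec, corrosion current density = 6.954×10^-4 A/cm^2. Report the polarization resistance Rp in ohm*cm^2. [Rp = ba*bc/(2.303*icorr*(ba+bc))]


Apply the Stern-Geary equation: Rp = ba*bc / (2.303*icorr*(ba+bc))
ba*bc = 0.064*0.05 = 0.0032
ba+bc = 0.114; 2.303*icorr*(ba+bc) = 2.303*6.954×10^-4*0.114 = 1.8257171×10^-4
Rp = 0.0032 / 1.8257171×10^-4 = 17.5 ohm*cm^2

17.5 ohm*cm^2


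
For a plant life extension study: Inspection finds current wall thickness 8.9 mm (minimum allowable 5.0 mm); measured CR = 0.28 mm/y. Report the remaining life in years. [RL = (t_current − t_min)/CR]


Apply the remaining-life relation: RL = (t_current − t_min) / CR
RL = (8.9 − 5.0) / 0.28 = 3.9 / 0.28 = 13.9 years

13.9 years


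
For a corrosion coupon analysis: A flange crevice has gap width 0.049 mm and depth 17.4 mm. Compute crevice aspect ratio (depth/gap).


Aspect ratio = depth / gap
Ratio = 17.4 / 0.049 = 355.1

355.1


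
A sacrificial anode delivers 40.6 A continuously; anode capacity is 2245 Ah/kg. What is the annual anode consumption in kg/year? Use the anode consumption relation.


Annual consumption = current * hours per year / capacity
Rate = 40.6 * 8760 / 2245 = 158.4 kg/year

158.4 kg/year


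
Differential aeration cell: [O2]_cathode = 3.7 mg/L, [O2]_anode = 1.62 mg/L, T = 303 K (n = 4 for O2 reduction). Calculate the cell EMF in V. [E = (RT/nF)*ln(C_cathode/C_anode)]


Apply the Nernst concentration-cell relation: E = (RT/nF)*ln(C_cathode/C_anode)
RT/nF = 8.314*303/(4*96485) = 0.00652729 V
ln(3.7/1.62) = 0.82591
E = 0.00652729 * 0.82591 = 0.00539 V

0.00539 V


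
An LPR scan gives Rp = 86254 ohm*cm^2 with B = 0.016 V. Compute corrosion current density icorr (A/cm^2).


Apply the Stern-Geary relation: icorr = B / Rp
icorr = 0.016 / 86254 = 1.855×10^-7 A/cm^2

1.855×10^-7 A/cm^2


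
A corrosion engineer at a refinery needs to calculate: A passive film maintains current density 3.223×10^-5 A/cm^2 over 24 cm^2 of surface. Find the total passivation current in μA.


I = i_pass * A, then convert A → μA (×10^6)
I = 3.223×10^-5 * 24 * 10^6 = 773.52 μA

773.52 μA


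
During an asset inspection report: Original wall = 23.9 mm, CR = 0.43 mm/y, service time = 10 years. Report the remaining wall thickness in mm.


Remaining wall = original − CR × time
t = 23.9 − 0.43*10 = 23.9 − 4.3 = 19.6 mm

19.6 mm


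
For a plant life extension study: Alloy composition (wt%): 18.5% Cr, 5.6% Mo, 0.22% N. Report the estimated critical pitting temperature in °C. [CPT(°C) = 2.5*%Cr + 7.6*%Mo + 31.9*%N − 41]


Apply the ASTM G48 empirical CPT estimate: CPT(°C) = 2.5*%Cr + 7.6*%Mo + 31.9*%N − 41
2.5*18.5 = 46.25; 7.6*5.6 = 42.56; 31.9*0.22 = 7.018
CPT = 46.25 + 42.56 + 7.018 − 41 = 54.828 °C
Rounded to 0.1 °C: CPT ≈ 54.8 °C

54.8 °C


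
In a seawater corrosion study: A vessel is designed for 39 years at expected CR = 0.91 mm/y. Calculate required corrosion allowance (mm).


Corrosion allowance = CR × design life
CA = 0.91 * 39 = 35.49 mm

35.49 mm


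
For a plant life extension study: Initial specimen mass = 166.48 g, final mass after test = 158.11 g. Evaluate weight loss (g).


Weight loss = initial − final
WL = 166.48 − 158.11 = 8.37 g

8.37 g


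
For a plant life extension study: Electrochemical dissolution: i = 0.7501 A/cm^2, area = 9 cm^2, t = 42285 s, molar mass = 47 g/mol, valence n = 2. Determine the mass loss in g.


Apply Faraday's law: m = i*A*t*M / (n*F)
Total charge passed Q = i*A*t = 0.7501*9*42285 = 285461.8065 C
m = Q*M/(n*F) = 285461.8065*47/(2*96485) = 69.52741 g

69.52741 g


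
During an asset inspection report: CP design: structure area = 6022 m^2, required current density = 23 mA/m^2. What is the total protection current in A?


I = area * current density, then convert mA → A (÷1000)
I = 6022 * 23 / 1000 = 138.51 A

138.51 A


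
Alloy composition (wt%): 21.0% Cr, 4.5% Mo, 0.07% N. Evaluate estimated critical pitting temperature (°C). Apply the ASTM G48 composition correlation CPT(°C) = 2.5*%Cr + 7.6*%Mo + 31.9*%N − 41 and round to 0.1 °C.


Apply the ASTM G48 empirical CPT estimate: CPT(°C) = 2.5*%Cr + 7.6*%Mo + 31.9*%N − 41
2.5*21.0 = 52.5; 7.6*4.5 = 34.2; 31.9*0.07 = 2.233
CPT = 52.5 + 34.2 + 2.233 − 41 = 47.933 °C
Rounded to 0.1 °C: CPT ≈ 47.9 °C

47.9 °C


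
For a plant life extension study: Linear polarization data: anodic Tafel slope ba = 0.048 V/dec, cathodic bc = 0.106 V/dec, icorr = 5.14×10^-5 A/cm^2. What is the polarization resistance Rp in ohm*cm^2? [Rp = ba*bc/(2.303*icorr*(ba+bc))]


Apply the Stern-Geary equation: Rp = ba*bc / (2.303*icorr*(ba+bc))
ba*bc = 0.048*0.106 = 0.005088
ba+bc = 0.154; 2.303*icorr*(ba+bc) = 2.303*5.14×10^-5*0.154 = 1.8229627×10^-5
Rp = 0.005088 / 1.8229627×10^-5 = 279.11 ohm*cm^2

279.11 ohm*cm^2


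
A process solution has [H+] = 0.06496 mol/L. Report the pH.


pH = −log10[H+]
pH = −log10(0.06496) = 1.19

1.19


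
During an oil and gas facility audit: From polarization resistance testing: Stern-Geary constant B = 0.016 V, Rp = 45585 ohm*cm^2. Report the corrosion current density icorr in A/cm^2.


Apply the Stern-Geary relation: icorr = B / Rp
icorr = 0.016 / 45585 = 3.51×10^-7 A/cm^2

3.51×10^-7 A/cm^2


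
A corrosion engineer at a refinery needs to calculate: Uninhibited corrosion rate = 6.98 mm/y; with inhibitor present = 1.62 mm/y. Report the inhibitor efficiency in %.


Apply the inhibitor-efficiency definition: IE = (CR_blank − CR_inh)/CR_blank × 100
IE = (6.98 − 1.62) / 6.98 × 100
IE = 5.36 / 6.98 × 100 = 76.8 %

76.8 %


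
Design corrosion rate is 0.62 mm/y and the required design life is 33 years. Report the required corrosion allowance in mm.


Corrosion allowance = CR × design life
CA = 0.62 * 33 = 20.46 mm

20.46 mm


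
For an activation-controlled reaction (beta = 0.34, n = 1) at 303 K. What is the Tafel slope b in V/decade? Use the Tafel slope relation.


Apply the Tafel slope relation: b = 2.303*R*T/(beta*n*F)
Numerator: 2.303 * 8.314 * 303 = 5801.58
Denominator: 0.34 * 1 * 96485 = 32804.9
b = 5801.58 / 32804.9 = 0.1769 V/decade

0.1769 V/decade


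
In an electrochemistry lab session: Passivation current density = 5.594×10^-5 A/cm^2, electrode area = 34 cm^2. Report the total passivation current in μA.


I = i_pass * A, then convert A → μA (×10^6)
I = 5.594×10^-5 * 34 * 10^6 = 1901.96 μA

1901.96 μA


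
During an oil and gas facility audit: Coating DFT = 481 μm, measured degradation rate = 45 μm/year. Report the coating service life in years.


Service life = thickness / degradation rate
Life = 481 / 45 = 10.7 years

10.7 years


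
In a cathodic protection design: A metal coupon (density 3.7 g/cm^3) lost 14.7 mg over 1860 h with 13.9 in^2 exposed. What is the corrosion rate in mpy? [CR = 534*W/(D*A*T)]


Apply the mpy weight-loss relation: CR = 534 * W / (D * A * T)
Numerator: 534 * 14.7 = 7849.8
Denominator: 3.7 * 13.9 * 1860 = 95659.8
CR = 7849.8 / 95659.8 = 0.08206 mpy

0.08206 mpy


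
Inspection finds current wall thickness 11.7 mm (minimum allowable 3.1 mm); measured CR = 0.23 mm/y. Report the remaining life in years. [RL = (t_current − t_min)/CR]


Apply the remaining-life relation: RL = (t_current − t_min) / CR
RL = (11.7 − 3.1) / 0.23 = 8.6 / 0.23 = 37.4 years

37.4 years


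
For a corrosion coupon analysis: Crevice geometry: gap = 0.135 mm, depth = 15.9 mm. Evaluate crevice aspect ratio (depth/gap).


Aspect ratio = depth / gap
Ratio = 15.9 / 0.135 = 117.8

117.8


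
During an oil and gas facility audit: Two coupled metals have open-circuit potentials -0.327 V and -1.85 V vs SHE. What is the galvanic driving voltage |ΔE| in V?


Driving voltage is the absolute potential difference.
|ΔE| = |-0.327 − (-1.85)| = 1.523 V

1.523 V


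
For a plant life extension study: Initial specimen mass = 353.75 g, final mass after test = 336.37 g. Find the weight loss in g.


Weight loss = initial − final
WL = 353.75 − 336.37 = 17.38 g

17.38 g


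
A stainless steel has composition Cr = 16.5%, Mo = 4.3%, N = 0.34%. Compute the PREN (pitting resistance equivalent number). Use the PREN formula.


Apply the PREN formula: PREN = Cr + 3.3*Mo + 16*N
PREN = 16.5 + 3.3*4.3 + 16*0.34
PREN = 16.5 + 14.19 + 5.44 = 36.13

36.13


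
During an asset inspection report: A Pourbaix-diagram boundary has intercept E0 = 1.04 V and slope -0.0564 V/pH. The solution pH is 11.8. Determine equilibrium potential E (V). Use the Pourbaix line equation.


Apply the Pourbaix line equation: E = E0 + slope*pH
E = 1.04 + (-0.0564)*11.8 = 1.04 + (-0.66552) = 0.37448 V
Rounded to 4 decimal places: E = 0.3745 V

0.3745 V


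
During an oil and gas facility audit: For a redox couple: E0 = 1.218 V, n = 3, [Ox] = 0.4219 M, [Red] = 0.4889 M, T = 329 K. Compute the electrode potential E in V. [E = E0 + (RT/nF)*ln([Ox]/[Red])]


Apply the Nernst equation: E = E0 + (RT/nF)*ln([Ox]/[Red])
Step 1: RT/nF = 8.314*329/(3*96485) = 0.00944985 V
Step 2: [Ox]/[Red] = 0.4219/0.4889 = 0.862958
Step 3: ln(0.862958) = -0.147389
Step 4: correction = 0.00944985 * -0.147389 = -0.0014 V
E = 1.218 + -0.0014 = 1.2166 V

1.2166 V


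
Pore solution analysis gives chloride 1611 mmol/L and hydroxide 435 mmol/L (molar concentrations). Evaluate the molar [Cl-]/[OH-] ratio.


Threshold parameter = [Cl-] / [OH-] (molar basis; both in mmol/L, so units cancel)
Ratio = 1611 / 435 = 3.7

3.7


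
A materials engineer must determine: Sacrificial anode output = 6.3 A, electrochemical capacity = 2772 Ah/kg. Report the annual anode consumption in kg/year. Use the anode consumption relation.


Annual consumption = current * hours per year / capacity
Rate = 6.3 * 8760 / 2772 = 19.9 kg/year

19.9 kg/year


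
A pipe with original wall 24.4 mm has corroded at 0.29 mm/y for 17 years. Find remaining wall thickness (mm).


Remaining wall = original − CR × time
t = 24.4 − 0.29*17 = 24.4 − 4.93 = 19.47 mm

19.47 mm


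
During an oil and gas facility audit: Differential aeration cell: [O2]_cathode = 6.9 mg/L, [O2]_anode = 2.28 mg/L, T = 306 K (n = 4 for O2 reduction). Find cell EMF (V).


Apply the Nernst concentration-cell relation: E = (RT/nF)*ln(C_cathode/C_anode)
RT/nF = 8.314*306/(4*96485) = 0.00659192 V
ln(6.9/2.28) = 1.10735
E = 0.00659192 * 1.10735 = 0.0073 V

0.0073 V


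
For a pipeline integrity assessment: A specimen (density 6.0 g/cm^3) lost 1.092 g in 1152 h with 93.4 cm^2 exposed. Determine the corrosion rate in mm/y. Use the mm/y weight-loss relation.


Apply the mm/y weight-loss relation: CR = 87600 * W / (D * A * T)
Numerator: 87600 * 1.092 = 95659.2
Denominator: 6.0 * 93.4 * 1152 = 645580.8
CR = 95659.2 / 645580.8 = 0.1482 mm/y

0.1482 mm/y


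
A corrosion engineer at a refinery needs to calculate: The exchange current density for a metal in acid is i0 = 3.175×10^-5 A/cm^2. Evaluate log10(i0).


i0 = 3.175×10^-5 A/cm^2
log10(i0) = -4.498

-4.498


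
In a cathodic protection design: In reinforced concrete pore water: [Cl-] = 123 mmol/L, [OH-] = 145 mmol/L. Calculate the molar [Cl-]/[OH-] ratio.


Threshold parameter = [Cl-] / [OH-] (molar basis; both in mmol/L, so units cancel)
Ratio = 123 / 145 = 0.85

0.85


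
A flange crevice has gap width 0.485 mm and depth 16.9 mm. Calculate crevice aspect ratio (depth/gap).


Aspect ratio = depth / gap
Ratio = 16.9 / 0.485 = 34.8

34.8


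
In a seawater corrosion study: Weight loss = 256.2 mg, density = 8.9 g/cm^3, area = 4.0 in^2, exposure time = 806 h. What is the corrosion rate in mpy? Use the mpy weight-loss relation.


Apply the mpy weight-loss relation: CR = 534 * W / (D * A * T)
Numerator: 534 * 256.2 = 136810.8
Denominator: 8.9 * 4.0 * 806 = 28693.6
CR = 136810.8 / 28693.6 = 4.768 mpy

4.768 mpy


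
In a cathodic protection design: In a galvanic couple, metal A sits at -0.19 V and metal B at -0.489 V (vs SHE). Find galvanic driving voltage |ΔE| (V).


Driving voltage is the absolute potential difference.
|ΔE| = |-0.19 − (-0.489)| = 0.299 V

0.299 V


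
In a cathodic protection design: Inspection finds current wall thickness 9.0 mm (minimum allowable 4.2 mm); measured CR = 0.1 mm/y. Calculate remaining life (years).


Apply the remaining-life relation: RL = (t_current − t_min) / CR
RL = (9.0 − 4.2) / 0.1 = 4.8 / 0.1 = 48.0 years

48.0 years


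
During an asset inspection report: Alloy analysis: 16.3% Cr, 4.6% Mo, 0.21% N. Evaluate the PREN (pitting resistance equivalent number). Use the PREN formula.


Apply the PREN formula: PREN = Cr + 3.3*Mo + 16*N
PREN = 16.3 + 3.3*4.6 + 16*0.21
PREN = 16.3 + 15.18 + 3.36 = 34.84

34.84


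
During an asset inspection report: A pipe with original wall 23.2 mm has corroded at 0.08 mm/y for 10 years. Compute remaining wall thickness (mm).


Remaining wall = original − CR × time
t = 23.2 − 0.08*10 = 23.2 − 0.8 = 22.4 mm

22.4 mm


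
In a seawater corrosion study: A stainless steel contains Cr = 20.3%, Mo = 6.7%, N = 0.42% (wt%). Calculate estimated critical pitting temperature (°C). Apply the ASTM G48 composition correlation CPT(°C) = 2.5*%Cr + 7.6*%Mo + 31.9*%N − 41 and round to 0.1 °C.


Apply the ASTM G48 empirical CPT estimate: CPT(°C) = 2.5*%Cr + 7.6*%Mo + 31.9*%N − 41
2.5*20.3 = 50.75; 7.6*6.7 = 50.92; 31.9*0.42 = 13.398
CPT = 50.75 + 50.92 + 13.398 − 41 = 74.068 °C
Rounded to 0.1 °C: CPT ≈ 74.1 °C

74.1 °C


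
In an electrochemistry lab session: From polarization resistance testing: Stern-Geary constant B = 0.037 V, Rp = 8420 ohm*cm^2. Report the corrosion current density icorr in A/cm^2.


Apply the Stern-Geary relation: icorr = B / Rp
icorr = 0.037 / 8420 = 4.394×10^-6 A/cm^2

4.394×10^-6 A/cm^2


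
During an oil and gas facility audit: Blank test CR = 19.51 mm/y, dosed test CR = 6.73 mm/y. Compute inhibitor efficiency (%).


Apply the inhibitor-efficiency definition: IE = (CR_blank − CR_inh)/CR_blank × 100
IE = (19.51 − 6.73) / 19.51 × 100
IE = 12.78 / 19.51 × 100 = 65.5 %

65.5 %


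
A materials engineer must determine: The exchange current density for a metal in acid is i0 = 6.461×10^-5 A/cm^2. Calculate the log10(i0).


i0 = 6.461×10^-5 A/cm^2
log10(i0) = -4.19

-4.19


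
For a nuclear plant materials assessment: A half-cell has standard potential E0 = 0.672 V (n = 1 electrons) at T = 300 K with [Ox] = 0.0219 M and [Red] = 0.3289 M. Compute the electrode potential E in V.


Apply the Nernst equation: E = E0 + (RT/nF)*ln([Ox]/[Red])
Step 1: RT/nF = 8.314*300/(1*96485) = 0.02585065 V
Step 2: [Ox]/[Red] = 0.0219/0.3289 = 0.066586
Step 3: ln(0.066586) = -2.709261
Step 4: correction = 0.02585065 * -2.709261 = -0.07 V
E = 0.672 + -0.07 = 0.602 V

0.602 V


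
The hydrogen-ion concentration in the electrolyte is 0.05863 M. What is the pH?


pH = −log10[H+]
pH = −log10(0.05863) = 1.23

1.23


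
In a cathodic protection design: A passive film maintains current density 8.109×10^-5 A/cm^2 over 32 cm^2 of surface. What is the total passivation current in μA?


I = i_pass * A, then convert A → μA (×10^6)
I = 8.109×10^-5 * 32 * 10^6 = 2594.88 μA

2594.88 μA


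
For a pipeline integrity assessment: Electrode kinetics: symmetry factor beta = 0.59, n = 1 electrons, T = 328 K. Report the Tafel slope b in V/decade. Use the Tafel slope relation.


Apply the Tafel slope relation: b = 2.303*R*T/(beta*n*F)
Numerator: 2.303 * 8.314 * 328 = 6280.26
Denominator: 0.59 * 1 * 96485 = 56926.15
b = 6280.26 / 56926.15 = 0.11 V/decade

0.11 V/decade


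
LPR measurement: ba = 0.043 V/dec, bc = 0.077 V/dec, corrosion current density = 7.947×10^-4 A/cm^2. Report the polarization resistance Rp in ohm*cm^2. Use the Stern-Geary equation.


Apply the Stern-Geary equation: Rp = ba*bc / (2.303*icorr*(ba+bc))
ba*bc = 0.043*0.077 = 0.003311
ba+bc = 0.12; 2.303*icorr*(ba+bc) = 2.303*7.947×10^-4*0.12 = 2.1962329×10^-4
Rp = 0.003311 / 2.1962329×10^-4 = 15.08 ohm*cm^2

15.08 ohm*cm^2


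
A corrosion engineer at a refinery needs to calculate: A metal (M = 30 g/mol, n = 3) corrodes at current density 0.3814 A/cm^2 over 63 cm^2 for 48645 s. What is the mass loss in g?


Apply Faraday's law: m = i*A*t*M / (n*F)
Total charge passed Q = i*A*t = 0.3814*63*48645 = 1168851.789 C
m = Q*M/(n*F) = 1168851.789*30/(3*96485) = 121.14337 g

121.14337 g


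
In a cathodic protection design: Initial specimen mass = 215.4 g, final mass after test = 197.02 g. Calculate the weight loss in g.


Weight loss = initial − final
WL = 215.4 − 197.02 = 18.38 g

18.38 g


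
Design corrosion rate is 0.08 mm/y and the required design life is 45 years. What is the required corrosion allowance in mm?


Corrosion allowance = CR × design life
CA = 0.08 * 45 = 3.6 mm

3.6 mm


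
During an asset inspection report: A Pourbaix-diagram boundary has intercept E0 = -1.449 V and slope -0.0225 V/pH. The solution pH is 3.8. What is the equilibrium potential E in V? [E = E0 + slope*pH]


Apply the Pourbaix line equation: E = E0 + slope*pH
E = -1.449 + (-0.0225)*3.8 = -1.449 + (-0.0855) = -1.5345 V
Rounded to 3 decimal places: E = -1.535 V

-1.535 V


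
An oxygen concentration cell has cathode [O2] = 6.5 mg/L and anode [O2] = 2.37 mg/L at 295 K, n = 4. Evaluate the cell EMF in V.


Apply the Nernst concentration-cell relation: E = (RT/nF)*ln(C_cathode/C_anode)
RT/nF = 8.314*295/(4*96485) = 0.00635495 V
ln(6.5/2.37) = 1.00891
E = 0.00635495 * 1.00891 = 0.00641 V

0.00641 V


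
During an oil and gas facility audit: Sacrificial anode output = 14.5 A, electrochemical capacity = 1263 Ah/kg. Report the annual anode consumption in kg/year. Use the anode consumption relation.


Annual consumption = current * hours per year / capacity
Rate = 14.5 * 8760 / 1263 = 100.6 kg/year

100.6 kg/year


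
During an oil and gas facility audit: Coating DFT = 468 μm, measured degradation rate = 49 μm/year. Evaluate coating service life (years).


Service life = thickness / degradation rate
Life = 468 / 49 = 9.6 years

9.6 years


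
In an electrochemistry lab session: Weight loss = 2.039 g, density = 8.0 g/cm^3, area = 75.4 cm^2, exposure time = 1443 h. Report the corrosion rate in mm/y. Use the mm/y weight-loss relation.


Apply the mm/y weight-loss relation: CR = 87600 * W / (D * A * T)
Numerator: 87600 * 2.039 = 178616.4
Denominator: 8.0 * 75.4 * 1443 = 870417.6
CR = 178616.4 / 870417.6 = 0.205208 mm/y

0.205208 mm/y


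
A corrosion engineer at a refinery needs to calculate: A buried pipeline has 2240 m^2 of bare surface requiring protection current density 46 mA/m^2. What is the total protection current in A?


I = area * current density, then convert mA → A (÷1000)
I = 2240 * 46 / 1000 = 103.04 A

103.04 A


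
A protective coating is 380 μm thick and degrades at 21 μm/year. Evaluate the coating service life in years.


Service life = thickness / degradation rate
Life = 380 / 21 = 18.1 years

18.1 years
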